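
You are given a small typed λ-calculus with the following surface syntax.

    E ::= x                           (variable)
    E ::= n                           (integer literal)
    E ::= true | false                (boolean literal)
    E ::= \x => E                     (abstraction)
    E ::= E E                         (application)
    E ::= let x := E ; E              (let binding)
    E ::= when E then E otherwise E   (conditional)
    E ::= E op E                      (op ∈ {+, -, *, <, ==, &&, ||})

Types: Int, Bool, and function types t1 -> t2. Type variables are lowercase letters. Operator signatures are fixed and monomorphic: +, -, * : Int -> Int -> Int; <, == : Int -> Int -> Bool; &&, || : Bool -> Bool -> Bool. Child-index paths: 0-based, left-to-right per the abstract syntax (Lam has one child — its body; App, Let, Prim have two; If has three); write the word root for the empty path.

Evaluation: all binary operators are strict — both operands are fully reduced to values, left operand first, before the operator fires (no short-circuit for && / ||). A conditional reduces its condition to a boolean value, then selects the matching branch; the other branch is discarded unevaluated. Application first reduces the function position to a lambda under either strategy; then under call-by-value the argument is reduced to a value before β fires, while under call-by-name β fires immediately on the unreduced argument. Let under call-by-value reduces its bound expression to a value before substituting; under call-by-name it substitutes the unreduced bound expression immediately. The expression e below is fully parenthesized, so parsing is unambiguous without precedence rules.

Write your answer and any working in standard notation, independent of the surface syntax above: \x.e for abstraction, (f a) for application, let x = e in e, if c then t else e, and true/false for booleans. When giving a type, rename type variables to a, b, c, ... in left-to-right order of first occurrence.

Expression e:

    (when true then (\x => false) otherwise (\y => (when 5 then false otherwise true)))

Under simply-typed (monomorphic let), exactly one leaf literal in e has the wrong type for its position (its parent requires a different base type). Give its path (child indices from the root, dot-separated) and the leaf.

Derivation:
  unify Bool ~ Bool
\x._ : a -> Bool
  unify Int ~ Bool
  FAIL: mismatch Int ~ Bool

Answer: 2.0.0 : 5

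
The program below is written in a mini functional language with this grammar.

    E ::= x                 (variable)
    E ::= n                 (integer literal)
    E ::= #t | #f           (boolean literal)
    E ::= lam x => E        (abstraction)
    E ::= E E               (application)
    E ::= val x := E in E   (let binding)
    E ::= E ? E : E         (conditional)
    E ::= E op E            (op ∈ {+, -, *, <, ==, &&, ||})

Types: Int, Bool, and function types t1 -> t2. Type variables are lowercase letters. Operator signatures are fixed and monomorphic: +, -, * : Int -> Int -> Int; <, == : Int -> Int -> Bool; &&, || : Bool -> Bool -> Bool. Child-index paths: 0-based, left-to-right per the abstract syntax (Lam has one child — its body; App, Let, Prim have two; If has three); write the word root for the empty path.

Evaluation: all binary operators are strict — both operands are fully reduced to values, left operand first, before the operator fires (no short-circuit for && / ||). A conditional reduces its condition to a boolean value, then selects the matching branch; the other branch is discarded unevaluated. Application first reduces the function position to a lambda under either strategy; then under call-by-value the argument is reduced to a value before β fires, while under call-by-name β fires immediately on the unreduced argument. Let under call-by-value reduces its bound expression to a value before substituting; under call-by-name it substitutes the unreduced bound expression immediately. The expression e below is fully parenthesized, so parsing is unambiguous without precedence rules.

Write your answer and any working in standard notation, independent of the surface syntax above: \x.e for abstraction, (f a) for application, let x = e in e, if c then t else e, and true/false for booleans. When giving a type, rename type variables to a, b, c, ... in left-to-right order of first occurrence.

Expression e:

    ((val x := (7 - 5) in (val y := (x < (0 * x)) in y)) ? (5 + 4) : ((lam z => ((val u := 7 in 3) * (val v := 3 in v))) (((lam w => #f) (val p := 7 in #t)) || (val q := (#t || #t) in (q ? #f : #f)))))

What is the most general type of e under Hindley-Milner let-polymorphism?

Answer: Int

Working:
  unify Int ~ Int
  unify Int ~ Int
let x : Int
x : Int
  unify Int ~ Int
  unify Int ~ Int
x : Int
  unify Int ~ Int
  unify Int ~ Int
let y : Bool
y : Bool
  unify Bool ~ Bool
  unify Int ~ Int
  unify Int ~ Int
let u : Int
  unify Int ~ Int
let v : Int
v : Int
  unify Int ~ Int
\z._ : a -> Int
\w._ : b -> Bool
let p : Int
  unify b -> Bool ~ Bool -> c
  unify b ~ Bool
  unify Bool ~ c
_ _ : Bool
  unify Bool ~ Bool
  unify Bool ~ Bool
  unify Bool ~ Bool
let q : Bool
q : Bool
  unify Bool ~ Bool
  unify Bool ~ Bool
  unify Bool ~ Bool
  unify a -> Int ~ Bool -> d
  unify a ~ Bool
  unify Int ~ d
_ _ : Int
  unify Int ~ Int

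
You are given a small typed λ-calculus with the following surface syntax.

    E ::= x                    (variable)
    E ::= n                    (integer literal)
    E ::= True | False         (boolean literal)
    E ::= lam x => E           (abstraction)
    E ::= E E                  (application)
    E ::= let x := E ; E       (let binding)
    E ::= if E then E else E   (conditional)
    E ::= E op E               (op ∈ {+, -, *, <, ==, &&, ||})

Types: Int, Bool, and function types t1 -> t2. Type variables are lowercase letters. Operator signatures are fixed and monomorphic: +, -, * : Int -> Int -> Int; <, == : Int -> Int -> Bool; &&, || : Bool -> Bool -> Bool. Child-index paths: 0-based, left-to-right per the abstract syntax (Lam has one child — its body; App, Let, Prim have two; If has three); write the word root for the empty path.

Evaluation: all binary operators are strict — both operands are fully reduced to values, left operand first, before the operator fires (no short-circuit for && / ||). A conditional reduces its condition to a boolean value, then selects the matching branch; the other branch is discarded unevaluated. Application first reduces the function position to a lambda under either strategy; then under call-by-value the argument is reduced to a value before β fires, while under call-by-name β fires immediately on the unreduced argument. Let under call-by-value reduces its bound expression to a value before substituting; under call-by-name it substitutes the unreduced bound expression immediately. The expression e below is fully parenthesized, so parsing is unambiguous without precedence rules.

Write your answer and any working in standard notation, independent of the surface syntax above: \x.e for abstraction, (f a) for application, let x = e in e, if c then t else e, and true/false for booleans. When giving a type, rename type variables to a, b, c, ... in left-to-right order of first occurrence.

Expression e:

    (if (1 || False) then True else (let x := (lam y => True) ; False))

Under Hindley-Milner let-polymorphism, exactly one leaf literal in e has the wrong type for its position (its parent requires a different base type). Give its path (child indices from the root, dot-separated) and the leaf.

Derivation:
  unify Int ~ Bool
  FAIL: mismatch Int ~ Bool

Answer: 0.0 : 1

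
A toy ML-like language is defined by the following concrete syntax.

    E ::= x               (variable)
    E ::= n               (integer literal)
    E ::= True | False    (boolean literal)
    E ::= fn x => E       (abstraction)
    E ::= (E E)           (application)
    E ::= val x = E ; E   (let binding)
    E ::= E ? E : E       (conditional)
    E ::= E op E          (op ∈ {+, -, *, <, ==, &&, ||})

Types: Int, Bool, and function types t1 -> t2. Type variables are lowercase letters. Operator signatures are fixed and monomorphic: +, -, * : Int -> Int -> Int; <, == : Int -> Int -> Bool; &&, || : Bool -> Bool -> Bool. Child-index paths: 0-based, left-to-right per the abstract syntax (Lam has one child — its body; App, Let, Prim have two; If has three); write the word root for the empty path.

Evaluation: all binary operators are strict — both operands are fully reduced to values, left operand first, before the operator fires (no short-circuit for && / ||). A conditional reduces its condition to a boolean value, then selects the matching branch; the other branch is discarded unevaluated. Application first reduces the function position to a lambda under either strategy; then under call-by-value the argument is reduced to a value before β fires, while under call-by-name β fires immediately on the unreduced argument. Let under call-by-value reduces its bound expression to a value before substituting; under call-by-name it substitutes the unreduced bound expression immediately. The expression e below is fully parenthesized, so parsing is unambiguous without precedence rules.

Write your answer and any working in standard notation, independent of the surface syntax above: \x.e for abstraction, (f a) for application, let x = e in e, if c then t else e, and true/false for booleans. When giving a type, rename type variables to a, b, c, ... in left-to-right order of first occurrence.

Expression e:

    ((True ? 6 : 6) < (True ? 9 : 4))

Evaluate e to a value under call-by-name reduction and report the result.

Answer: true

Derivation:
step 0: ((if true then 6 else 6) < (if true then 9 else 4))
step 1: [if@0] (6 < (if true then 9 else 4))
step 2: [if@1] (6 < 9)
step 3: [delta@root] true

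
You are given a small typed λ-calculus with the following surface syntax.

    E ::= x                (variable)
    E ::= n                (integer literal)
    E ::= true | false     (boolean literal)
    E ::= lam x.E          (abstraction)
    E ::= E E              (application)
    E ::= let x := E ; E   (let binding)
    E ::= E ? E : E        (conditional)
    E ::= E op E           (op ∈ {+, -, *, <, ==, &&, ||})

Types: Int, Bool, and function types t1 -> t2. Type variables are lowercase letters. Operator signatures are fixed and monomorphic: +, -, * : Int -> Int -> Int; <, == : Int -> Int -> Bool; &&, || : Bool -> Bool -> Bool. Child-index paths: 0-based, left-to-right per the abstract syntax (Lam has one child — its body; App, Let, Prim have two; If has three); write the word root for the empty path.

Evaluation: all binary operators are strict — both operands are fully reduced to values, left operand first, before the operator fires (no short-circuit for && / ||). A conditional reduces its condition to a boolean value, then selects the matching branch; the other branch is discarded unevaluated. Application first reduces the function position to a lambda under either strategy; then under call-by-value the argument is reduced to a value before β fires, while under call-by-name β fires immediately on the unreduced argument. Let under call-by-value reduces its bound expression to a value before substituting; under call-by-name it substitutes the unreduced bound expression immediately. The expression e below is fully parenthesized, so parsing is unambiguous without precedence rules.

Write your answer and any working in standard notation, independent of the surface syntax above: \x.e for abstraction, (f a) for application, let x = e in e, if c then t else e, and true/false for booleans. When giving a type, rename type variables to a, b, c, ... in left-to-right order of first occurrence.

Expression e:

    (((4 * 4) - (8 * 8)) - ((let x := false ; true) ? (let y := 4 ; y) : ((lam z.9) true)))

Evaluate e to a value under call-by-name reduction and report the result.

Answer: -52

Derivation:
step 0: (((4 * 4) - (8 * 8)) - (if (let x = false in true) then (let y = 4 in y) else ((\z.9) true)))
step 1: [delta@0.0] ((16 - (8 * 8)) - (if (let x = false in true) then (let y = 4 in y) else ((\z.9) true)))
step 2: [delta@0.1] ((16 - 64) - (if (let x = false in true) then (let y = 4 in y) else ((\z.9) true)))
step 3: [delta@0] (-48 - (if (let x = false in true) then (let y = 4 in y) else ((\z.9) true)))
step 4: [let@1.0] (-48 - (if true then (let y = 4 in y) else ((\z.9) true)))
step 5: [if@1] (-48 - (let y = 4 in y))
step 6: [let@1] (-48 - 4)
step 7: [delta@root] -52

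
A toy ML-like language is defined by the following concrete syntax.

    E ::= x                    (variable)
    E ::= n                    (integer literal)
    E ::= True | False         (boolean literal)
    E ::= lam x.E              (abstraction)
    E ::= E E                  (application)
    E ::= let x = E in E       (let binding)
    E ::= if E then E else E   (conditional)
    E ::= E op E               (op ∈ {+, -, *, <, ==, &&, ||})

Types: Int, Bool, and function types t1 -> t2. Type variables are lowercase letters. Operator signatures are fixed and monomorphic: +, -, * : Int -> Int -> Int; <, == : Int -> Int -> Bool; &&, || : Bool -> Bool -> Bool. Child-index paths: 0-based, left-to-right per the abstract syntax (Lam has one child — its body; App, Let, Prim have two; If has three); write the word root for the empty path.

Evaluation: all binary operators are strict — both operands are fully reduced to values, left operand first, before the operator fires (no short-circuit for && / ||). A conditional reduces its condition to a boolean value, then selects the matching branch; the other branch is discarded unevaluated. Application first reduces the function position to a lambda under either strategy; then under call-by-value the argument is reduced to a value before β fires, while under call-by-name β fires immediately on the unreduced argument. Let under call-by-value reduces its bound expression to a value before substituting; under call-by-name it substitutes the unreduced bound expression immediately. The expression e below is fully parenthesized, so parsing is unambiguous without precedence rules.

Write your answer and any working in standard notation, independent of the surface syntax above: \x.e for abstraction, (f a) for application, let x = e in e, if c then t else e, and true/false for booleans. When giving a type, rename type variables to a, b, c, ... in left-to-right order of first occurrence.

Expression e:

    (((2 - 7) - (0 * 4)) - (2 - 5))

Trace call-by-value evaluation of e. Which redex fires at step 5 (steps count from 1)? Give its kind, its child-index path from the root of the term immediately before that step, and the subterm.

Trace:
step 0: (((2 - 7) - (0 * 4)) - (2 - 5))
step 1: [delta@0.0] ((-5 - (0 * 4)) - (2 - 5))
step 2: [delta@0.1] ((-5 - 0) - (2 - 5))
step 3: [delta@0] (-5 - (2 - 5))
step 4: [delta@1] (-5 - -3)
step 5: [delta@root] -2

Answer: delta at root : (-5 - -3)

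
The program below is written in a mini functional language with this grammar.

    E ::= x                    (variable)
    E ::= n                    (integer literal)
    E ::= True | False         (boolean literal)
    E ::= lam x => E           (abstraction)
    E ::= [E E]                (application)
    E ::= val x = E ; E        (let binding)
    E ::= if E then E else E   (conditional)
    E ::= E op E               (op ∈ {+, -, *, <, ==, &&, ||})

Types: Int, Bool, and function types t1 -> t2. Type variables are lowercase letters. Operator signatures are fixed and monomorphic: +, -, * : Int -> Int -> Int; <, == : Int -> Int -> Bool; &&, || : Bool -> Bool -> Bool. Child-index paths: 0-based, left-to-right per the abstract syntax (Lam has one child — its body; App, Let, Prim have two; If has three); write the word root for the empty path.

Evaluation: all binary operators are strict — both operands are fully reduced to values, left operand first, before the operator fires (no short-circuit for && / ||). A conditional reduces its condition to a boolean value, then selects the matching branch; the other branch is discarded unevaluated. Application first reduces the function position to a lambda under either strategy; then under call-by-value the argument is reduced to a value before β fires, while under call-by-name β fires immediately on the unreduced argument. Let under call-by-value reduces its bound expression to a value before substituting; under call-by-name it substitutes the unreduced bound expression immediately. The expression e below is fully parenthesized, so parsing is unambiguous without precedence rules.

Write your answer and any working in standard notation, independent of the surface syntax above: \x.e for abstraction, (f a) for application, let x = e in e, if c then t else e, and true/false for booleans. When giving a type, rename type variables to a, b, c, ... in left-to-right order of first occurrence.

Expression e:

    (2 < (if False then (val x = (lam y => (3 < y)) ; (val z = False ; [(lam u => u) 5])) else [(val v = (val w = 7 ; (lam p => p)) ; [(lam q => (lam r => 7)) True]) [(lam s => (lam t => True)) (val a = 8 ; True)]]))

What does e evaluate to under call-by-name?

Working:
step 0: (2 < (if false then (let x = (\y.(3 < y)) in (let z = false in ((\u.u) 5))) else ((let v = (let w = 7 in (\p.p)) in ((\q.(\r.7)) true)) ((\s.(\t.true)) (let a = 8 in true)))))
step 1: [if@1] (2 < ((let v = (let w = 7 in (\p.p)) in ((\q.(\r.7)) true)) ((\s.(\t.true)) (let a = 8 in true))))
step 2: [let@1.0] (2 < (((\q.(\r.7)) true) ((\s.(\t.true)) (let a = 8 in true))))
step 3: [beta@1.0] (2 < ((\r.7) ((\s.(\t.true)) (let a = 8 in true))))
step 4: [beta@1] (2 < 7)
step 5: [delta@root] true

Answer: true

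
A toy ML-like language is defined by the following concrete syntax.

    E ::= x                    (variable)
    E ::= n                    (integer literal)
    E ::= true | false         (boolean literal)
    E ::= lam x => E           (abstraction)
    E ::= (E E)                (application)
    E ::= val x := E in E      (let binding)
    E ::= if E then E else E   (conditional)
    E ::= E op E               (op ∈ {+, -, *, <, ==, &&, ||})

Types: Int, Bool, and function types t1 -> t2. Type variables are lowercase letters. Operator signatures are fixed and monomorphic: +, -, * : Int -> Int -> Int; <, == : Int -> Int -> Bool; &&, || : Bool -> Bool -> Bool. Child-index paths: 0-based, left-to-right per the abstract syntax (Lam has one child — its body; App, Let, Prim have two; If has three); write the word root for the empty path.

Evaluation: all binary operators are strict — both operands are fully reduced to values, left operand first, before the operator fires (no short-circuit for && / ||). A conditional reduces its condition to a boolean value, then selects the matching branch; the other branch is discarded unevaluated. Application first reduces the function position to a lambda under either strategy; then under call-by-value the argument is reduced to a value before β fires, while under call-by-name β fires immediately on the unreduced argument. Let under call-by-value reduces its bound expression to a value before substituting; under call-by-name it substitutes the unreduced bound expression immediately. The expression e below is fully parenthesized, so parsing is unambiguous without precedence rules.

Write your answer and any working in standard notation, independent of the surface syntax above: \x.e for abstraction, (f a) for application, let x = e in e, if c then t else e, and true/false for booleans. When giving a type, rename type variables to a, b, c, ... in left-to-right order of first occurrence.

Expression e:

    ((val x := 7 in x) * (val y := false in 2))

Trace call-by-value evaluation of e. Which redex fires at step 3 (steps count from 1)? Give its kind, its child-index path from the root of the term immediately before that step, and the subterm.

Answer: delta at root : (7 * 2)

Working:
step 0: ((let x = 7 in x) * (let y = false in 2))
step 1: [let@0] (7 * (let y = false in 2))
step 2: [let@1] (7 * 2)
step 3: [delta@root] 14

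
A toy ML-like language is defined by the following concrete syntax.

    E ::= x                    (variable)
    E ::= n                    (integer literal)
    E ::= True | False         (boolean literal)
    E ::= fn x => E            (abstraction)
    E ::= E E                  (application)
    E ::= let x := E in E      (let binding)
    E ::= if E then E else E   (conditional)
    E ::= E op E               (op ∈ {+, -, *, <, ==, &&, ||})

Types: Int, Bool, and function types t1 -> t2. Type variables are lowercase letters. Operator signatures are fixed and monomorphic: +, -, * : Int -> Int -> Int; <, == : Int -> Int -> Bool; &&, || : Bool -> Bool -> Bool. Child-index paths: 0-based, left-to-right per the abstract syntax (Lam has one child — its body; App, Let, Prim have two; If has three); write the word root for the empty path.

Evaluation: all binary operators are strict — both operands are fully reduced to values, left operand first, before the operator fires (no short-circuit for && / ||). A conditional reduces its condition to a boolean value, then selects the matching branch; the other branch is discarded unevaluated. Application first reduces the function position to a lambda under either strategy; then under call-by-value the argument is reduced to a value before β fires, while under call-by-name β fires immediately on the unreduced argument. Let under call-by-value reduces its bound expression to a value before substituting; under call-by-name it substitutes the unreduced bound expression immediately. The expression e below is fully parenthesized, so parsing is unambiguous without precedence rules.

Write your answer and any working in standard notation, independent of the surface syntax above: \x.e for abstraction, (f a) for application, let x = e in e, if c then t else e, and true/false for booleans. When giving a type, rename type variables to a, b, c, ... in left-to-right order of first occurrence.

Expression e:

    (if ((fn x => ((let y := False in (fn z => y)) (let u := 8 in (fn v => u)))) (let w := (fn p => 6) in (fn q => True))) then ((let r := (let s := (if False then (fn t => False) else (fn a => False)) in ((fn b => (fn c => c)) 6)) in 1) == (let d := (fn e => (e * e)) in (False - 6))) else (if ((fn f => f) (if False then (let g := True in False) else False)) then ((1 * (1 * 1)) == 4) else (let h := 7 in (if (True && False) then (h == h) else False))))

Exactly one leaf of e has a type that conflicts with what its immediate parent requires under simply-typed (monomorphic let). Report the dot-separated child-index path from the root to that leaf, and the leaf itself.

Answer: 1.1.1.0 : false

Derivation:
let y : Bool
y : Bool
\z._ : b -> Bool
let u : Int
u : Int
\v._ : c -> Int
  unify b -> Bool ~ (c -> Int) -> d
  unify b ~ c -> Int
  unify Bool ~ d
_ _ : Bool
\x._ : a -> Bool
\p._ : e -> Int
let w : e -> Int
\q._ : f -> Bool
  unify a -> Bool ~ (f -> Bool) -> g
  unify a ~ f -> Bool
  unify Bool ~ g
_ _ : Bool
  unify Bool ~ Bool
  unify Bool ~ Bool
\t._ : h -> Bool
\a._ : i -> Bool
  unify h -> Bool ~ i -> Bool
  unify h ~ i
  unify Bool ~ Bool
let s : i -> Bool
c : k
\c._ : k -> k
\b._ : j -> k -> k
  unify j -> k -> k ~ Int -> l
  unify j ~ Int
  unify k -> k ~ l
_ _ : k -> k
let r : k -> k
  unify Int ~ Int
e : m
  unify m ~ Int
e : Int
  unify Int ~ Int
\e._ : Int -> Int
let d : Int -> Int
  unify Bool ~ Int
  FAIL: mismatch Bool ~ Int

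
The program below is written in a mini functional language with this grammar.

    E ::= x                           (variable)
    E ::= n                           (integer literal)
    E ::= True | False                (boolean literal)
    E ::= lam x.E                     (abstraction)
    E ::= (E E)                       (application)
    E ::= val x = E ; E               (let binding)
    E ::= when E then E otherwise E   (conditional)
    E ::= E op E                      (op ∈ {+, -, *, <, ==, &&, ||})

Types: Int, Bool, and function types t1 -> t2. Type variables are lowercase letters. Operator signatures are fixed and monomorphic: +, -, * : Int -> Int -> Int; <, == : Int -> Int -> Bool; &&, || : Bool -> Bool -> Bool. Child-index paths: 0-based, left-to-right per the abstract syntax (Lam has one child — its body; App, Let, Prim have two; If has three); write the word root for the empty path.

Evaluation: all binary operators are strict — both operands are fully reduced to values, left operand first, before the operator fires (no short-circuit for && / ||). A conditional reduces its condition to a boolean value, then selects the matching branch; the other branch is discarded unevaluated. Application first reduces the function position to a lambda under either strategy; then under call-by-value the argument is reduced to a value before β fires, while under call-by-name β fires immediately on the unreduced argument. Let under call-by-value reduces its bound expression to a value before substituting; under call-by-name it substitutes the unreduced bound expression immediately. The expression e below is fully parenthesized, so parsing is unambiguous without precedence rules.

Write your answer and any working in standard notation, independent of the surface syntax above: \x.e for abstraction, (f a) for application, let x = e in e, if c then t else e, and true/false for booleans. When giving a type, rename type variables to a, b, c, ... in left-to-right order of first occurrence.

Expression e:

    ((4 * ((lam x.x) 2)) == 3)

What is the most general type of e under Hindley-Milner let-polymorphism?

Trace:
  unify Int ~ Int
x : a
\x._ : a -> a
  unify a -> a ~ Int -> b
  unify a ~ Int
  unify Int ~ b
_ _ : Int
  unify Int ~ Int
  unify Int ~ Int
  unify Int ~ Int

Answer: Bool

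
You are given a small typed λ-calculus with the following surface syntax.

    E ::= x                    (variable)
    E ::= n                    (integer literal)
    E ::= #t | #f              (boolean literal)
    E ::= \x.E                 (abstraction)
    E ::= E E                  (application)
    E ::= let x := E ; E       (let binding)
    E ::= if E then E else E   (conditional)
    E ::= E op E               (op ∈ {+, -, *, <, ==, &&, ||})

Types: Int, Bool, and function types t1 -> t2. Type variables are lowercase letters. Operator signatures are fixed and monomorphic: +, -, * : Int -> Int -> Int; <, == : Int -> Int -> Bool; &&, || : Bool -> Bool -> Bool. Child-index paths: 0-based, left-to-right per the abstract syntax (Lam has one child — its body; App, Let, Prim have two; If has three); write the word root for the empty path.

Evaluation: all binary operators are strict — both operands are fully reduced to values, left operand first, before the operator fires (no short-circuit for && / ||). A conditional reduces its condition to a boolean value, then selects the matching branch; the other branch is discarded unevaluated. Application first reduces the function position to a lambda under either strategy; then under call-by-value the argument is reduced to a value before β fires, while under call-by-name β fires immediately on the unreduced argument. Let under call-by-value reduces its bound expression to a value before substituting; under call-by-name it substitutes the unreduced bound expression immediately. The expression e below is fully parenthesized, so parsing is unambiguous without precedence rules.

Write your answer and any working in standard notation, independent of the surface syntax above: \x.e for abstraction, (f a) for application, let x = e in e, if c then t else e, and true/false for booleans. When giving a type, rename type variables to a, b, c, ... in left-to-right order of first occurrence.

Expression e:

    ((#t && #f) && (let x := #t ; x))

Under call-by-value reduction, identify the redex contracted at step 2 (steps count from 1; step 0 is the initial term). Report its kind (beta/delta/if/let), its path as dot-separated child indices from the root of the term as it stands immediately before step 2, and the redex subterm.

Answer: let at 1 : (let x = true in x)

Trace:
step 0: ((true && false) && (let x = true in x))
step 1: [delta@0] (false && (let x = true in x))
step 2: [let@1] (false && true)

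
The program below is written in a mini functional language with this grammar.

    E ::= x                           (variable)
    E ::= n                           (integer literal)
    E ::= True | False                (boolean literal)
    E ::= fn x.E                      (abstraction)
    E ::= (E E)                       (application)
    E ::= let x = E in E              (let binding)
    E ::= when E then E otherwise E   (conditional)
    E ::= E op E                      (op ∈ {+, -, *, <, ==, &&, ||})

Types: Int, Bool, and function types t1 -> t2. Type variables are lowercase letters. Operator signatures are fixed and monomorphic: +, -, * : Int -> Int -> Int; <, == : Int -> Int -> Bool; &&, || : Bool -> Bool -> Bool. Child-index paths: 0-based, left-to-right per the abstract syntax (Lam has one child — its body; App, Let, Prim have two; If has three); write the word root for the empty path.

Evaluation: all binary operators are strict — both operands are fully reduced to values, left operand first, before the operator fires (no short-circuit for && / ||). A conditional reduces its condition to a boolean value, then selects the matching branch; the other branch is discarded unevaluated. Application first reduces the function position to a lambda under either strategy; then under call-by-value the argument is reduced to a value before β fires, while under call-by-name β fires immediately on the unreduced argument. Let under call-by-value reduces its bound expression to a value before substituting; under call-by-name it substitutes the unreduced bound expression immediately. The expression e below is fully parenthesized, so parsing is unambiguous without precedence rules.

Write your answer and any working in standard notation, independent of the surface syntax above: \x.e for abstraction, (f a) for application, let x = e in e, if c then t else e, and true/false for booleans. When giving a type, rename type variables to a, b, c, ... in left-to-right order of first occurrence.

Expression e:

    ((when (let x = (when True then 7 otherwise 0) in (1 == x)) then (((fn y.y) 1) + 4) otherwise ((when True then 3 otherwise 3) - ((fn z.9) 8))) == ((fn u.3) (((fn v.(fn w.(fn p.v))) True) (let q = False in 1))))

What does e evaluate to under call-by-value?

Answer: false

Trace:
step 0: ((if (let x = (if true then 7 else 0) in (1 == x)) then (((\y.y) 1) + 4) else ((if true then 3 else 3) - ((\z.9) 8))) == ((\u.3) (((\v.(\w.(\p.v))) true) (let q = false in 1))))
step 1: [if@0.0.0] ((if (let x = 7 in (1 == x)) then (((\y.y) 1) + 4) else ((if true then 3 else 3) - ((\z.9) 8))) == ((\u.3) (((\v.(\w.(\p.v))) true) (let q = false in 1))))
step 2: [let@0.0] ((if (1 == 7) then (((\y.y) 1) + 4) else ((if true then 3 else 3) - ((\z.9) 8))) == ((\u.3) (((\v.(\w.(\p.v))) true) (let q = false in 1))))
step 3: [delta@0.0] ((if false then (((\y.y) 1) + 4) else ((if true then 3 else 3) - ((\z.9) 8))) == ((\u.3) (((\v.(\w.(\p.v))) true) (let q = false in 1))))
step 4: [if@0] (((if true then 3 else 3) - ((\z.9) 8)) == ((\u.3) (((\v.(\w.(\p.v))) true) (let q = false in 1))))
step 5: [if@0.0] ((3 - ((\z.9) 8)) == ((\u.3) (((\v.(\w.(\p.v))) true) (let q = false in 1))))
step 6: [beta@0.1] ((3 - 9) == ((\u.3) (((\v.(\w.(\p.v))) true) (let q = false in 1))))
step 7: [delta@0] (-6 == ((\u.3) (((\v.(\w.(\p.v))) true) (let q = false in 1))))
step 8: [beta@1.1.0] (-6 == ((\u.3) ((\w.(\p.true)) (let q = false in 1))))
step 9: [let@1.1.1] (-6 == ((\u.3) ((\w.(\p.true)) 1)))
step 10: [beta@1.1] (-6 == ((\u.3) (\p.true)))
step 11: [beta@1] (-6 == 3)
step 12: [delta@root] false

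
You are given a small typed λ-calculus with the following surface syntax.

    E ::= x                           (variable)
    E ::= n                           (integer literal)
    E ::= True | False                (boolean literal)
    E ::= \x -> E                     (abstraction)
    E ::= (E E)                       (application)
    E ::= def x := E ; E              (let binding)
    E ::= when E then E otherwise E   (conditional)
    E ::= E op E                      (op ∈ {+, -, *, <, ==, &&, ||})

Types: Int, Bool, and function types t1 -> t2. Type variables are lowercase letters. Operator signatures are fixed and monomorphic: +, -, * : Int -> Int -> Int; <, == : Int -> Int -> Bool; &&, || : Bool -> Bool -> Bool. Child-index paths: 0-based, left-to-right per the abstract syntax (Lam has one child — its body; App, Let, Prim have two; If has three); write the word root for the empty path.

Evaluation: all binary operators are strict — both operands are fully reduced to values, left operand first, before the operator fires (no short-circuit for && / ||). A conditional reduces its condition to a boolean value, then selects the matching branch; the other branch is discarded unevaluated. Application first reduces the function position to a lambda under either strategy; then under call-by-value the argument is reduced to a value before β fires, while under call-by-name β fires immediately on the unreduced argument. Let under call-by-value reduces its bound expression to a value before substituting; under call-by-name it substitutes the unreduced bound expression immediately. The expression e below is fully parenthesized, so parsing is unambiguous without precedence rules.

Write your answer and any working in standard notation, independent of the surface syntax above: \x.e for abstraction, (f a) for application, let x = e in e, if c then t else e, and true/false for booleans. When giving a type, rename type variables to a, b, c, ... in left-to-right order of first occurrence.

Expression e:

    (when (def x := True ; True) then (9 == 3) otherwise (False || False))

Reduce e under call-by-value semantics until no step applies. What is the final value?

Answer: false

Trace:
step 0: (if (let x = true in true) then (9 == 3) else (false || false))
step 1: [let@0] (if true then (9 == 3) else (false || false))
step 2: [if@root] (9 == 3)
step 3: [delta@root] false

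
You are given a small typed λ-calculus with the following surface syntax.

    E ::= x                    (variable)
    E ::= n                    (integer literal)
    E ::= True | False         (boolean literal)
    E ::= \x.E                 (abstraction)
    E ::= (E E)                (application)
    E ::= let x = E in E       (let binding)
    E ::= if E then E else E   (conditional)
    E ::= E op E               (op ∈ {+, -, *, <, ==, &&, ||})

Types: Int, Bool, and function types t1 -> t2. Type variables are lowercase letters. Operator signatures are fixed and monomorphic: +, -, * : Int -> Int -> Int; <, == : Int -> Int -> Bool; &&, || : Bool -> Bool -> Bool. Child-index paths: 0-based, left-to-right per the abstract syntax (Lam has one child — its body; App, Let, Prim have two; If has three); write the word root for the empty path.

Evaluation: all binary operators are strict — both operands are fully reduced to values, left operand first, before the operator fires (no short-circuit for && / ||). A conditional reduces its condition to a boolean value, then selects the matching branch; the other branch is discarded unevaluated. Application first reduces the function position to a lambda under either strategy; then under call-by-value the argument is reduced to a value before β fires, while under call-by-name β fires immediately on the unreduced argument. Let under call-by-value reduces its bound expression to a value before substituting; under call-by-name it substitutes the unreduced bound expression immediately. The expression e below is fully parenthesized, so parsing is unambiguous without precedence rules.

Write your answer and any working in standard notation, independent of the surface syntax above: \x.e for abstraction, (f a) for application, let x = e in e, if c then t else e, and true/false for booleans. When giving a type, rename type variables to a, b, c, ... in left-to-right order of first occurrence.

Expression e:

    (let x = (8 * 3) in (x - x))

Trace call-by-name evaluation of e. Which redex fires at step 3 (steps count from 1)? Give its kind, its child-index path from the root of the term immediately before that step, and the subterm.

Derivation:
step 0: (let x = (8 * 3) in (x - x))
step 1: [let@root] ((8 * 3) - (8 * 3))
step 2: [delta@0] (24 - (8 * 3))
step 3: [delta@1] (24 - 24)

Answer: delta at 1 : (8 * 3)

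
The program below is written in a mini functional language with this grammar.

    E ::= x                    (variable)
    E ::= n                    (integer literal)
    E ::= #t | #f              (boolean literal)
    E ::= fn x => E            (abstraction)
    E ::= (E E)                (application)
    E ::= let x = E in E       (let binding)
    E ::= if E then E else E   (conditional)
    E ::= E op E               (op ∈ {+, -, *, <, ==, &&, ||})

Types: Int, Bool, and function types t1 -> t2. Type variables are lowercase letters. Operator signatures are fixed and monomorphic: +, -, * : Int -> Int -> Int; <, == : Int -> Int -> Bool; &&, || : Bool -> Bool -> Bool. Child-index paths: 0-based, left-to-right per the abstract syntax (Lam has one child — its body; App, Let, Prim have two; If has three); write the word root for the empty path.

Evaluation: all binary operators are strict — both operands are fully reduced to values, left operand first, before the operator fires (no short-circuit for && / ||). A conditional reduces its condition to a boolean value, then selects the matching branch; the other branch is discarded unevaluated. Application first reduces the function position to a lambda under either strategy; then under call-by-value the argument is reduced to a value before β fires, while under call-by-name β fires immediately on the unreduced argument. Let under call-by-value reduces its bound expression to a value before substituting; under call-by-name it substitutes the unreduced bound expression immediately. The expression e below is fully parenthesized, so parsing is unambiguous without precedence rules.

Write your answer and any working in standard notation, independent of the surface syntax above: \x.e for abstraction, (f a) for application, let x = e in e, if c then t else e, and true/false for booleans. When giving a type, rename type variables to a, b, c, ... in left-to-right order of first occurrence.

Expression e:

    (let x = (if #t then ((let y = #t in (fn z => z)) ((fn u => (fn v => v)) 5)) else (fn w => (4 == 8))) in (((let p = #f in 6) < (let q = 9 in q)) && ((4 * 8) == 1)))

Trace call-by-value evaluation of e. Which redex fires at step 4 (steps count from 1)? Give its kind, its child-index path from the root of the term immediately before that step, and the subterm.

Answer: beta at 0 : ((\z.z) (\v.v))

Derivation:
step 0: (let x = (if true then ((let y = true in (\z.z)) ((\u.(\v.v)) 5)) else (\w.(4 == 8))) in (((let p = false in 6) < (let q = 9 in q)) && ((4 * 8) == 1)))
step 1: [if@0] (let x = ((let y = true in (\z.z)) ((\u.(\v.v)) 5)) in (((let p = false in 6) < (let q = 9 in q)) && ((4 * 8) == 1)))
step 2: [let@0.0] (let x = ((\z.z) ((\u.(\v.v)) 5)) in (((let p = false in 6) < (let q = 9 in q)) && ((4 * 8) == 1)))
step 3: [beta@0.1] (let x = ((\z.z) (\v.v)) in (((let p = false in 6) < (let q = 9 in q)) && ((4 * 8) == 1)))
step 4: [beta@0] (let x = (\v.v) in (((let p = false in 6) < (let q = 9 in q)) && ((4 * 8) == 1)))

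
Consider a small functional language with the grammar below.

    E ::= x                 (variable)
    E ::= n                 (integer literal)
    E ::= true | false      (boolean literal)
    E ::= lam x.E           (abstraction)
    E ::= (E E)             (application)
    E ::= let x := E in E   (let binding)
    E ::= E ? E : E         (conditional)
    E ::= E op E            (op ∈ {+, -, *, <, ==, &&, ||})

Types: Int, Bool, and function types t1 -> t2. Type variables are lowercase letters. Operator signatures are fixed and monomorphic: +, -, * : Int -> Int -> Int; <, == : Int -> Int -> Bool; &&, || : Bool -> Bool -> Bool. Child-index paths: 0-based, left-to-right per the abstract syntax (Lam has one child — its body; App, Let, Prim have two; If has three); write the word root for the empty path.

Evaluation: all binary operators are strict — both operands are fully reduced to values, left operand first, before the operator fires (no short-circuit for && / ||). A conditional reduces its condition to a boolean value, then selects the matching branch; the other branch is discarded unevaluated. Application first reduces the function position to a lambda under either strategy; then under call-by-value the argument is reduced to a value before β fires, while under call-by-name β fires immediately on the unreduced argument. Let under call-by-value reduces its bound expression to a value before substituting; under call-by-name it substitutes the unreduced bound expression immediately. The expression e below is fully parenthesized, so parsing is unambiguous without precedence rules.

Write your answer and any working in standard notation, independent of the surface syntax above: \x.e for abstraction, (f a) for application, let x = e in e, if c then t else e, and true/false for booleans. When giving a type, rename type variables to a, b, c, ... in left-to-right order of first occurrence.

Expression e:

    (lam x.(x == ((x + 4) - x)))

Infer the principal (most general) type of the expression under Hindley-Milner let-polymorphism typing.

Trace:
x : a
  unify a ~ Int
x : Int
  unify Int ~ Int
  unify Int ~ Int
  unify Int ~ Int
x : Int
  unify Int ~ Int
  unify Int ~ Int
\x._ : Int -> Bool

Answer: Int -> Bool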